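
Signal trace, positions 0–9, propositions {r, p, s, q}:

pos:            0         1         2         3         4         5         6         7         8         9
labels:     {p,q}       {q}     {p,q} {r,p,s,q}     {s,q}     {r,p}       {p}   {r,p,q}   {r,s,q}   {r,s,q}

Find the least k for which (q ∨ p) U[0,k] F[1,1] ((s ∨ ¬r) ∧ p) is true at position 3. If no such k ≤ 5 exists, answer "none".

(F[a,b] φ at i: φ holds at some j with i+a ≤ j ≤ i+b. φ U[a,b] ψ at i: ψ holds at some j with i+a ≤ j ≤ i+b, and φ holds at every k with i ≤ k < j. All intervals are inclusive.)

2

Need earliest j ≥ 3 with F[1,1] ((s ∨ ¬r) ∧ p), and (q ∨ p) at every k in [3,j-1].
  j=3: rhs fails.
  j=4: rhs fails.
  j=5: rhs holds; lhs holds on [3,4]. k = 2.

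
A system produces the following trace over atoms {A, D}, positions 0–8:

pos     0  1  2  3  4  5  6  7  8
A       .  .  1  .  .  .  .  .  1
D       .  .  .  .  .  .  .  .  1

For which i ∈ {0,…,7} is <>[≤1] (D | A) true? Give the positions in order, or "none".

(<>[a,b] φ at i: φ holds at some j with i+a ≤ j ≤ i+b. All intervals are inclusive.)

1, 2, 7

Evaluate at each i in [0,7]:
  i=0: ✗ (none in [0,1])
  i=1: ✓ (witness j=2)
  i=2: ✓ (witness j=2)
  i=3: ✗ (none in [3,4])
  i=4: ✗ (none in [4,5])
  i=5: ✗ (none in [5,6])
  i=6: ✗ (none in [6,7])
  i=7: ✓ (witness j=8)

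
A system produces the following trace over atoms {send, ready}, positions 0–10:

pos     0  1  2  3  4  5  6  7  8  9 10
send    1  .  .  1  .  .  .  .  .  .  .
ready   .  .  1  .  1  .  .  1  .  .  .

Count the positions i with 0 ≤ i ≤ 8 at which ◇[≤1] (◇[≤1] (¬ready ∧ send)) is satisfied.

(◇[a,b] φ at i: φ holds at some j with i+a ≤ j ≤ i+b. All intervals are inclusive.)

4

Evaluate at each i in [0,8]:
  i=0: ✓ (witness j=0)
  i=1: ✓ (witness j=2)
  i=2: ✓ (witness j=2)
  i=3: ✓ (witness j=3)
  i=4: ✗ (none in [4,5])
  i=5: ✗ (none in [5,6])
  i=6: ✗ (none in [6,7])
  i=7: ✗ (none in [7,8])
  i=8: ✗ (none in [8,9])
Positions where it holds: {0, 1, 2, 3} → 4.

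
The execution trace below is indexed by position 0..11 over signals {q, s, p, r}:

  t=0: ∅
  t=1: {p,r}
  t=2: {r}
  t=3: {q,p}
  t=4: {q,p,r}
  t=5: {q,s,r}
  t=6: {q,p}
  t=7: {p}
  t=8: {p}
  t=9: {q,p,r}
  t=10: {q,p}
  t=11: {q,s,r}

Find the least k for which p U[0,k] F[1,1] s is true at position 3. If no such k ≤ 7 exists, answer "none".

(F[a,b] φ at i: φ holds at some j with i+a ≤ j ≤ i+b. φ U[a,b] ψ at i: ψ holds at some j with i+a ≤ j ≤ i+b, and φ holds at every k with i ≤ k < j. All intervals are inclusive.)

1

Need earliest j ≥ 3 with F[1,1] s, and p at every k in [3,j-1].
  j=3: rhs fails.
  j=4: rhs holds; lhs holds on [3,3]. k = 1.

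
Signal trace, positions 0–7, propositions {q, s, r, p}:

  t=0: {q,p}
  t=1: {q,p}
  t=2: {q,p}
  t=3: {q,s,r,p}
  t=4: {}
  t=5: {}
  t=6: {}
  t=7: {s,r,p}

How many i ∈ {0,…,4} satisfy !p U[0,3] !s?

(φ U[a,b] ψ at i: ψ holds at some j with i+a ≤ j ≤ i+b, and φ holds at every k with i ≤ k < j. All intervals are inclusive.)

Evaluate at each i in [0,4]:
  i=0: ✓ (rhs at j=0)
  i=1: ✓ (rhs at j=1)
  i=2: ✓ (rhs at j=2)
  i=3: ✗ (lhs fails at k=3 before rhs at j=4)
  i=4: ✓ (rhs at j=4)
Positions where it holds: {0, 1, 2, 4} → 4.

4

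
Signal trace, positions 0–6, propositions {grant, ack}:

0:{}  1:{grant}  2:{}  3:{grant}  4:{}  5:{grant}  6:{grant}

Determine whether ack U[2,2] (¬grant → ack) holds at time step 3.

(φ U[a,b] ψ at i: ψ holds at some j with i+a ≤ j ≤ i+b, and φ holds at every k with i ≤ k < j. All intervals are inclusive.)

Does not hold

Need some j in [5,5] with (¬grant → ack), and ack at every k in [3,j-1].
  j=5: (¬grant → ack) holds, but ack fails at k=3 → not this j.
No j in the window works → until fails.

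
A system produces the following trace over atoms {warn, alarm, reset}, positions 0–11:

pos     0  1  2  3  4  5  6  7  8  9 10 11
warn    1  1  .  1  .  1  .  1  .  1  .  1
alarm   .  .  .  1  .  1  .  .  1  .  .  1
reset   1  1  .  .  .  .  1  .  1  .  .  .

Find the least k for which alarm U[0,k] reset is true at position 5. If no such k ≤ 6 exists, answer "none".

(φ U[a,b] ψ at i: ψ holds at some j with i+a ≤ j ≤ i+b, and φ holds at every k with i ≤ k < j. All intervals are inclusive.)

Need earliest j ≥ 5 with reset, and alarm at every k in [5,j-1].
  j=5: rhs fails.
  j=6: rhs holds; lhs holds on [5,5]. k = 1.

1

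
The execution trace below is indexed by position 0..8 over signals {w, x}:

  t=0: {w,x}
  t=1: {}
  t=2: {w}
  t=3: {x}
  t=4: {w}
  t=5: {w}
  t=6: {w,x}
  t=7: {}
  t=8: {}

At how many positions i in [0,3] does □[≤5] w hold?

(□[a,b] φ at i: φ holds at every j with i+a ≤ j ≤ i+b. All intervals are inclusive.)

Evaluate at each i in [0,3]:
  i=0: ✗ (fails at j=1)
  i=1: ✗ (fails at j=1)
  i=2: ✗ (fails at j=3)
  i=3: ✗ (fails at j=3)
Positions where it holds: {} → 0.

0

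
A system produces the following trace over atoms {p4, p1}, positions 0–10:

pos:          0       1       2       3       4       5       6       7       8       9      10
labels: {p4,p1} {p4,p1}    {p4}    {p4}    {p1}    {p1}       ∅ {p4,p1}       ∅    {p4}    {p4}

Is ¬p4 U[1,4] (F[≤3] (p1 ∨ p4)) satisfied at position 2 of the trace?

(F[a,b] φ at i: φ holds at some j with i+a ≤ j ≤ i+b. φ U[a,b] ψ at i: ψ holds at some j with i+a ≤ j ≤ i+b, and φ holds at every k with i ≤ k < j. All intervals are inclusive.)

Need some j in [3,6] with F[≤3] (p1 ∨ p4), and ¬p4 at every k in [2,j-1].
  j=3: F[≤3] (p1 ∨ p4) holds, but ¬p4 fails at k=2 → not this j.
  j=4: F[≤3] (p1 ∨ p4) holds, but ¬p4 fails at k=2 → not this j.
  j=5: F[≤3] (p1 ∨ p4) holds, but ¬p4 fails at k=2 → not this j.
  j=6: F[≤3] (p1 ∨ p4) holds, but ¬p4 fails at k=2 → not this j.
No j in the window works → until fails.

No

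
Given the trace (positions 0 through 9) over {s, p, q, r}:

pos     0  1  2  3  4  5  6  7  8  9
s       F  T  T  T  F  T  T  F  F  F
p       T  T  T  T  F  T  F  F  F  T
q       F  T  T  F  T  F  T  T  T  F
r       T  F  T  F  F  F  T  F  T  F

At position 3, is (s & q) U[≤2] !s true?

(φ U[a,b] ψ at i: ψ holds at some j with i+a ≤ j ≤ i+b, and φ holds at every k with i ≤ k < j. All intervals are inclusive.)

Need some j in [3,5] with !s, and (s & q) at every k in [3,j-1].
  j=3: !s false.
  j=4: !s holds, but (s & q) fails at k=3 → not this j.
  j=5: !s false.
No j in the window works → until fails.

False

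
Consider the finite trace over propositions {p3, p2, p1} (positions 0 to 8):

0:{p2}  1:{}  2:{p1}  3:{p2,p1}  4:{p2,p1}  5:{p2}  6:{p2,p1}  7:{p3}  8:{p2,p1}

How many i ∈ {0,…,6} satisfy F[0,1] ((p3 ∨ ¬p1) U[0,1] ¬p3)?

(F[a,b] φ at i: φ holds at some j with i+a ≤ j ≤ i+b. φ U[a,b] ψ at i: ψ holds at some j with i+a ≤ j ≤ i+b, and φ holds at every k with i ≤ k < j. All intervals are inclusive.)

7

Evaluate at each i in [0,6]:
  i=0: ✓ (witness j=0)
  i=1: ✓ (witness j=1)
  i=2: ✓ (witness j=2)
  i=3: ✓ (witness j=3)
  i=4: ✓ (witness j=4)
  i=5: ✓ (witness j=5)
  i=6: ✓ (witness j=6)
Positions where it holds: {0, 1, 2, 3, 4, 5, 6} → 7.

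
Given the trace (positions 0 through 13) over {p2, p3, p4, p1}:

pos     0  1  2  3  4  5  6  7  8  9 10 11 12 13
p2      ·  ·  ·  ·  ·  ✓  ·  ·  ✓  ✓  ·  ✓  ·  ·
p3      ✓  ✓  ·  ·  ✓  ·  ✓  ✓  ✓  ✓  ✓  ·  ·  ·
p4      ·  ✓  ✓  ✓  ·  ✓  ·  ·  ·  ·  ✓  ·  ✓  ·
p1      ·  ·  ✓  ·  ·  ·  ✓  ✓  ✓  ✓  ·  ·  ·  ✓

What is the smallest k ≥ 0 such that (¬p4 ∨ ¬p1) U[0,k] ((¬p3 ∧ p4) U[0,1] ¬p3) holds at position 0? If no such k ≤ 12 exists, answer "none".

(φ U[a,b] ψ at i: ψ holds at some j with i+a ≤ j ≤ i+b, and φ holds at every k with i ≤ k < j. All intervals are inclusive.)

2

Need earliest j ≥ 0 with ((¬p3 ∧ p4) U[0,1] ¬p3), and (¬p4 ∨ ¬p1) at every k in [0,j-1].
  j=0: rhs fails.
  j=1: rhs fails.
  j=2: rhs holds; lhs holds on [0,1]. k = 2.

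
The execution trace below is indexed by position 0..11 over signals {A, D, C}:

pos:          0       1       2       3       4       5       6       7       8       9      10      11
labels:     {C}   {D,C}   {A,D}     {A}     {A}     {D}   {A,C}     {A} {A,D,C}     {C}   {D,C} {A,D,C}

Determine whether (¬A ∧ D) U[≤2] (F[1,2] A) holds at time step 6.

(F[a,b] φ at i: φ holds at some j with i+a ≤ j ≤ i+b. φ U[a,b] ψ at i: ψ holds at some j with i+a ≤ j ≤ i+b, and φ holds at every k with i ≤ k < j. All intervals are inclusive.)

Need some j in [6,8] with F[1,2] A, and (¬A ∧ D) at every k in [6,j-1].
  j=6: F[1,2] A holds; no prefix to check → satisfied.

Yes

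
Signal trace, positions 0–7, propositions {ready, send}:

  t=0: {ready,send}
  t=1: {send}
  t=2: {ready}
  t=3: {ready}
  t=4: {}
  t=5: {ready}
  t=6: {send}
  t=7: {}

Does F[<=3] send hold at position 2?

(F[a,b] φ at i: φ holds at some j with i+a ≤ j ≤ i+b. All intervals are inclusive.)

False

Check send at each j in [2,5]:
  j=2: false
  j=3: false
  j=4: false
  j=5: false
No position in the window satisfies it → formula fails.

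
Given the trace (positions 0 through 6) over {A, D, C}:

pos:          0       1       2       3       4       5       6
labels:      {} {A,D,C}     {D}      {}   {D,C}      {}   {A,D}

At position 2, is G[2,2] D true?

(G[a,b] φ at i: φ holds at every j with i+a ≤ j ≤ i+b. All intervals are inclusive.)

True

Check D at every j in [4,4]:
  j=4: true
All positions satisfy it → formula holds.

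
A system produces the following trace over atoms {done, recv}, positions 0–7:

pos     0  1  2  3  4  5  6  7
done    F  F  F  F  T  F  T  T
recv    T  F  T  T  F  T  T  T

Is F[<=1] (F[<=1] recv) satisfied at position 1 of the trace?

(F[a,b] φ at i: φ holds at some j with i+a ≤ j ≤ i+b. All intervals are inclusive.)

True

Check F[<=1] recv at each j in [1,2]:
  j=1: holds (witness at 2)
  j=2: holds (witness at 2)
Found at j=1 → formula holds.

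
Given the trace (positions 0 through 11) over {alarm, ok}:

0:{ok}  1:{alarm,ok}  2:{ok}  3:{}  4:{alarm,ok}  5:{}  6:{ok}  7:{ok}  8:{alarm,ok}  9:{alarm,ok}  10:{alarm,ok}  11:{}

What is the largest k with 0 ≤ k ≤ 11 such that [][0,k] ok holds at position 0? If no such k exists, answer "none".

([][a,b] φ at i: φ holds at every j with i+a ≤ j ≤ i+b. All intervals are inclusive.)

ok must hold from j=0 onward; find where it first fails.
  j=0: holds
  j=1: holds
  j=2: holds
  j=3: fails
Holds on [0,2], so largest k = 2.

2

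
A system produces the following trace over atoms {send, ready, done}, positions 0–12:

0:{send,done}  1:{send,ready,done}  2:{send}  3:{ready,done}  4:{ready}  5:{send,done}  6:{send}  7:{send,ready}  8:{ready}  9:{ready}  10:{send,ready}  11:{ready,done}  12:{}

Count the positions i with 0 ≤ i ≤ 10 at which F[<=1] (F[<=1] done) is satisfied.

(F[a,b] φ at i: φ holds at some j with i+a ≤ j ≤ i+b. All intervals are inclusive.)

Evaluate at each i in [0,10]:
  i=0: ✓ (witness j=0)
  i=1: ✓ (witness j=1)
  i=2: ✓ (witness j=2)
  i=3: ✓ (witness j=3)
  i=4: ✓ (witness j=4)
  i=5: ✓ (witness j=5)
  i=6: ✗ (none in [6,7])
  i=7: ✗ (none in [7,8])
  i=8: ✗ (none in [8,9])
  i=9: ✓ (witness j=10)
  i=10: ✓ (witness j=10)
Positions where it holds: {0, 1, 2, 3, 4, 5, 9, 10} → 8.

8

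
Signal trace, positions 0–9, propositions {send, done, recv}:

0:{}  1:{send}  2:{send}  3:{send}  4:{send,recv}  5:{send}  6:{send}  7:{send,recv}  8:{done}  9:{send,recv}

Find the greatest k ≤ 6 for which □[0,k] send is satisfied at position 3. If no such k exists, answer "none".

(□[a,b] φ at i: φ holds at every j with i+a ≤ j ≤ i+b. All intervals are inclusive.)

send must hold from j=3 onward; find where it first fails.
  j=3: holds
  j=4: holds
  j=5: holds
  j=6: holds
  j=7: holds
  j=8: fails
Holds on [3,7], so largest k = 4.

4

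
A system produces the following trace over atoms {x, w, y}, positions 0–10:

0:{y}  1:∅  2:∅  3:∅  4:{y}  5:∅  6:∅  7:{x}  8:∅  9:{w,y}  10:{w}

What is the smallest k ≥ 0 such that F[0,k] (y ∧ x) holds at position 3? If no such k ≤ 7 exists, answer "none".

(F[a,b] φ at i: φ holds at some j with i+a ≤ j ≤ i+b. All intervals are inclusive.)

none

Scan j = 3,4,… for (y ∧ x):
  j=3: fails
  j=4: fails
  j=5: fails
  j=6: fails
  j=7: fails
  j=8: fails
  j=9: fails
  j=10: fails
No j in [3,10] satisfies it → none.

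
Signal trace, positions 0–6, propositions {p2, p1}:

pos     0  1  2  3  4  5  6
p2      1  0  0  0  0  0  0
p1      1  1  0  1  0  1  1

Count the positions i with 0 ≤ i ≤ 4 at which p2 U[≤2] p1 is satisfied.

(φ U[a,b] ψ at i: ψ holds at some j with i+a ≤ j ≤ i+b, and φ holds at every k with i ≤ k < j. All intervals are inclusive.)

Evaluate at each i in [0,4]:
  i=0: ✓ (rhs at j=0)
  i=1: ✓ (rhs at j=1)
  i=2: ✗ (lhs fails at k=2 before rhs at j=3)
  i=3: ✓ (rhs at j=3)
  i=4: ✗ (lhs fails at k=4 before rhs at j=5)
Positions where it holds: {0, 1, 3} → 3.

3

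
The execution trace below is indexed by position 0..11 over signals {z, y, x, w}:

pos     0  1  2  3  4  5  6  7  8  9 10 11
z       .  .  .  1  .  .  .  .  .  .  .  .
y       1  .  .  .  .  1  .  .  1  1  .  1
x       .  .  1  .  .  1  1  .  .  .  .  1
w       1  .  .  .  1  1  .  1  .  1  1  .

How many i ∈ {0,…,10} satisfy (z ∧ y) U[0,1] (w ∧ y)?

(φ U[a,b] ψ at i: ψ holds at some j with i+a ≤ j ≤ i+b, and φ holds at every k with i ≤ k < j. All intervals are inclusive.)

Evaluate at each i in [0,10]:
  i=0: ✓ (rhs at j=0)
  i=1: ✗ (no rhs in [1,2])
  i=2: ✗ (no rhs in [2,3])
  i=3: ✗ (no rhs in [3,4])
  i=4: ✗ (lhs fails at k=4 before rhs at j=5)
  i=5: ✓ (rhs at j=5)
  i=6: ✗ (no rhs in [6,7])
  i=7: ✗ (no rhs in [7,8])
  i=8: ✗ (lhs fails at k=8 before rhs at j=9)
  i=9: ✓ (rhs at j=9)
  i=10: ✗ (no rhs in [10,11])
Positions where it holds: {0, 5, 9} → 3.

3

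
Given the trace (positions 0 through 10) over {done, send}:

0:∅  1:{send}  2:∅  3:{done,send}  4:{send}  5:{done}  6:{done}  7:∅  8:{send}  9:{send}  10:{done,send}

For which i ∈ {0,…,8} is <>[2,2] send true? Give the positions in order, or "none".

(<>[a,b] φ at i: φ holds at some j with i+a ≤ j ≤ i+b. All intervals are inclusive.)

1, 2, 6, 7, 8

Evaluate at each i in [0,8]:
  i=0: ✗ (none in [2,2])
  i=1: ✓ (witness j=3)
  i=2: ✓ (witness j=4)
  i=3: ✗ (none in [5,5])
  i=4: ✗ (none in [6,6])
  i=5: ✗ (none in [7,7])
  i=6: ✓ (witness j=8)
  i=7: ✓ (witness j=9)
  i=8: ✓ (witness j=10)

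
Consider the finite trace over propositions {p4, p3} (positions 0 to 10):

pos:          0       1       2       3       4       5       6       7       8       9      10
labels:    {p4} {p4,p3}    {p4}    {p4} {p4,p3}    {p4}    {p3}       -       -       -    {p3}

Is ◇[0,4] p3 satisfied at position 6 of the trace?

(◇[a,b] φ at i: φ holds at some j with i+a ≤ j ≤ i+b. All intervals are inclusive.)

Check p3 at each j in [6,10]:
  j=6: true
  j=7: false
  j=8: false
  j=9: false
  j=10: true
Found at j=6 → formula holds.

True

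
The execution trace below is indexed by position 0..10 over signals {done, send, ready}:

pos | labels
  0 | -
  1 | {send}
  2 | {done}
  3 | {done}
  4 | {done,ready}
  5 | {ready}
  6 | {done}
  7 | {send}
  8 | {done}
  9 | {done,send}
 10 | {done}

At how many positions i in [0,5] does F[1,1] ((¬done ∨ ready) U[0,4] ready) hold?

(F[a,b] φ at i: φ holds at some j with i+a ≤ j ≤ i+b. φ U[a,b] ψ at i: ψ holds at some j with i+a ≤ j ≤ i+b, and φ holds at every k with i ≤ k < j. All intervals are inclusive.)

2

Evaluate at each i in [0,5]:
  i=0: ✗ (none in [1,1])
  i=1: ✗ (none in [2,2])
  i=2: ✗ (none in [3,3])
  i=3: ✓ (witness j=4)
  i=4: ✓ (witness j=5)
  i=5: ✗ (none in [6,6])
Positions where it holds: {3, 4} → 2.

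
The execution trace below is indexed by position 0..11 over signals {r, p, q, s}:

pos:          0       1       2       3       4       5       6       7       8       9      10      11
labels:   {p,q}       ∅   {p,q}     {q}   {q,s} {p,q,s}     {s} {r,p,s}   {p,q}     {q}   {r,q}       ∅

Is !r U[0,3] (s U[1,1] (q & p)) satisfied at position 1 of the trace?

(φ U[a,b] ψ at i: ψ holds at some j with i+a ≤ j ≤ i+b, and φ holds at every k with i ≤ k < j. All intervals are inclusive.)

Yes

Need some j in [1,4] with (s U[1,1] (q & p)), and !r at every k in [1,j-1].
  j=1: (s U[1,1] (q & p)) — fails.
  j=2: (s U[1,1] (q & p)) — fails.
  j=3: (s U[1,1] (q & p)) — fails.
  j=4: (s U[1,1] (q & p)) holds; !r holds at every k in [1,3] → satisfied.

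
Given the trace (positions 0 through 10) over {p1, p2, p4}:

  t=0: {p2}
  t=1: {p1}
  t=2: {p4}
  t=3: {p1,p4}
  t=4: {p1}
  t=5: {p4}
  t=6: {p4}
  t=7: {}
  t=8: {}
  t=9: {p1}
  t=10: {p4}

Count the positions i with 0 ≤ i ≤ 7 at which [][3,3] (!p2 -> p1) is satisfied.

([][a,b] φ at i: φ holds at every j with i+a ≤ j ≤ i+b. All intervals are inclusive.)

3

Evaluate at each i in [0,7]:
  i=0: ✓ (all of [3,3])
  i=1: ✓ (all of [4,4])
  i=2: ✗ (fails at j=5)
  i=3: ✗ (fails at j=6)
  i=4: ✗ (fails at j=7)
  i=5: ✗ (fails at j=8)
  i=6: ✓ (all of [9,9])
  i=7: ✗ (fails at j=10)
Positions where it holds: {0, 1, 6} → 3.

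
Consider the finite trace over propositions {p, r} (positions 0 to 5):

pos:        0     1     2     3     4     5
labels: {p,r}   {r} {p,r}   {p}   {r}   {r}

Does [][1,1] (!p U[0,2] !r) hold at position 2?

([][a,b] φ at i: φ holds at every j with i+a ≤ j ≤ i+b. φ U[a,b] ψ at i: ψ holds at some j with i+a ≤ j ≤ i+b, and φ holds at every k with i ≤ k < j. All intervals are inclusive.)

Yes

Check (!p U[0,2] !r) at every j in [3,3]:
  j=3: holds
All positions satisfy it → formula holds.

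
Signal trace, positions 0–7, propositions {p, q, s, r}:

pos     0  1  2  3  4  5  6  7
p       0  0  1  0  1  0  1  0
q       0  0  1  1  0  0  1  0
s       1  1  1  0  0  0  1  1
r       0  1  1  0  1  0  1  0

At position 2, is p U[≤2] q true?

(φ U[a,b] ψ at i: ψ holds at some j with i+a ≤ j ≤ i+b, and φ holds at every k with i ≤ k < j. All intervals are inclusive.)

True

Need some j in [2,4] with q, and p at every k in [2,j-1].
  j=2: q holds; no prefix to check → satisfied.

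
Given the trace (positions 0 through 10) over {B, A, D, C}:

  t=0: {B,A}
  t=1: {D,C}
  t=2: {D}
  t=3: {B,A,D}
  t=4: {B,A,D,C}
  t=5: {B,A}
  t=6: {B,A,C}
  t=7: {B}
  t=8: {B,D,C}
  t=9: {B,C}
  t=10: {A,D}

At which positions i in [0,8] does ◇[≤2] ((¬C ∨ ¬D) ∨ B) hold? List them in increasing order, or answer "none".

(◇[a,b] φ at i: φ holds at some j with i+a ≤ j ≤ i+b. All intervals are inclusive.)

0, 1, 2, 3, 4, 5, 6, 7, 8

Evaluate at each i in [0,8]:
  i=0: ✓ (witness j=0)
  i=1: ✓ (witness j=2)
  i=2: ✓ (witness j=2)
  i=3: ✓ (witness j=3)
  i=4: ✓ (witness j=4)
  i=5: ✓ (witness j=5)
  i=6: ✓ (witness j=6)
  i=7: ✓ (witness j=7)
  i=8: ✓ (witness j=8)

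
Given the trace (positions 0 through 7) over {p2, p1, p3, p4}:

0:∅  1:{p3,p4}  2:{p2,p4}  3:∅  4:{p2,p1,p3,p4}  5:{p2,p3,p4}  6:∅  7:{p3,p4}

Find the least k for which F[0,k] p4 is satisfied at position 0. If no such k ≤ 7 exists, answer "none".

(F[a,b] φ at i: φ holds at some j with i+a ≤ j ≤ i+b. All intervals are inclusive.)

Scan j = 0,1,… for p4:
  j=0: fails
  j=1: holds
First hit at j=1, so smallest k = 1-0 = 1.

1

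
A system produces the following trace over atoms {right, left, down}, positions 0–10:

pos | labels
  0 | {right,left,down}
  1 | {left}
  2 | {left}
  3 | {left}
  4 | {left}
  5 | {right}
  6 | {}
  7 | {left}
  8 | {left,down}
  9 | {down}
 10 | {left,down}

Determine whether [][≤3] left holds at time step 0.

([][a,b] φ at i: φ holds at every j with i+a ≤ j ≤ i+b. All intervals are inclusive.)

Check left at every j in [0,3]:
  j=0: true
  j=1: true
  j=2: true
  j=3: true
All positions satisfy it → formula holds.

Holds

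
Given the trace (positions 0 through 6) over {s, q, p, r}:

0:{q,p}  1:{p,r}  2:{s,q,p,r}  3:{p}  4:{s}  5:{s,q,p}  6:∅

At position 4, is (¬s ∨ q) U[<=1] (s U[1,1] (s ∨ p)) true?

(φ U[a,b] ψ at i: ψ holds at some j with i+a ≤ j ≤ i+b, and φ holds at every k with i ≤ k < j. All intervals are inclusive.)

Holds

Need some j in [4,5] with (s U[1,1] (s ∨ p)), and (¬s ∨ q) at every k in [4,j-1].
  j=4: (s U[1,1] (s ∨ p)) holds; no prefix to check → satisfied.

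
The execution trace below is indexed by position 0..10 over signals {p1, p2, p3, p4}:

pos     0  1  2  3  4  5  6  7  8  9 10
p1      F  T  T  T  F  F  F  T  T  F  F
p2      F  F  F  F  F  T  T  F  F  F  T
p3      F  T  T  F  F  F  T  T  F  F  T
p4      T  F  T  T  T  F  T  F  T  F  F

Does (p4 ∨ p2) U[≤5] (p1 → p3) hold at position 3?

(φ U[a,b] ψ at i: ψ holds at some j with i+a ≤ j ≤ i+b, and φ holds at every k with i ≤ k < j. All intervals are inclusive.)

Yes

Need some j in [3,8] with (p1 → p3), and (p4 ∨ p2) at every k in [3,j-1].
  j=3: (p1 → p3) false.
  j=4: (p1 → p3) holds; (p4 ∨ p2) holds at every k in [3,3] → satisfied.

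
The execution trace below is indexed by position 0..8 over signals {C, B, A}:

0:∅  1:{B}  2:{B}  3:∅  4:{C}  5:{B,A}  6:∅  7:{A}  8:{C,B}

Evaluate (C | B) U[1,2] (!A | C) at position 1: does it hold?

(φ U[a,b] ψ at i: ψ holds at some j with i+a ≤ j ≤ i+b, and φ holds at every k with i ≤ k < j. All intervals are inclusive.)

Need some j in [2,3] with (!A | C), and (C | B) at every k in [1,j-1].
  j=2: (!A | C) holds; (C | B) holds at every k in [1,1] → satisfied.

Holds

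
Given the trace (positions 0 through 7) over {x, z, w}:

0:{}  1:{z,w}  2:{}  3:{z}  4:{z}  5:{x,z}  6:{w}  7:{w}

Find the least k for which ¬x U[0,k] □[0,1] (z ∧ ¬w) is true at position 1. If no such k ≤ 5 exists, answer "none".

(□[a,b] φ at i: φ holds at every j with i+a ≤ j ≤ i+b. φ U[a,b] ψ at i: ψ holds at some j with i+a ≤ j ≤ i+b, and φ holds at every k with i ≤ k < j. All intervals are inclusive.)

2

Need earliest j ≥ 1 with □[0,1] (z ∧ ¬w), and ¬x at every k in [1,j-1].
  j=1: rhs fails.
  j=2: rhs fails.
  j=3: rhs holds; lhs holds on [1,2]. k = 2.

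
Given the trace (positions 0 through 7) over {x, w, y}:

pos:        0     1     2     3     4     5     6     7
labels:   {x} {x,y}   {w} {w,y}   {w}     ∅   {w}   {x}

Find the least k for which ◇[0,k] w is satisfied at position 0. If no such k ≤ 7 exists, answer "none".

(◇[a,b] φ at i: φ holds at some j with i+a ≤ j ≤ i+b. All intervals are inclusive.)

Scan j = 0,1,… for w:
  j=0: fails
  j=1: fails
  j=2: holds
First hit at j=2, so smallest k = 2-0 = 2.

2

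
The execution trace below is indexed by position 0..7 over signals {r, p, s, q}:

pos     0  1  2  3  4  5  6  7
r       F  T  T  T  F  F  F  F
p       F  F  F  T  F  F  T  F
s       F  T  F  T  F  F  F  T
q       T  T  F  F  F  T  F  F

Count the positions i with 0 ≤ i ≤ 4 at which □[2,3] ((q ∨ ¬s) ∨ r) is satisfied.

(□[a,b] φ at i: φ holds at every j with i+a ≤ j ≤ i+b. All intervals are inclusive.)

4

Evaluate at each i in [0,4]:
  i=0: ✓ (all of [2,3])
  i=1: ✓ (all of [3,4])
  i=2: ✓ (all of [4,5])
  i=3: ✓ (all of [5,6])
  i=4: ✗ (fails at j=7)
Positions where it holds: {0, 1, 2, 3} → 4.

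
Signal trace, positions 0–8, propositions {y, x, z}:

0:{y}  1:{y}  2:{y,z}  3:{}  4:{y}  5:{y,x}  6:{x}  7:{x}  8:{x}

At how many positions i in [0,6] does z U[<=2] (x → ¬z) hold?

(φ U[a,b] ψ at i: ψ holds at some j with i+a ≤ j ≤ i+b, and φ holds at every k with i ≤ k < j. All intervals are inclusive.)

Evaluate at each i in [0,6]:
  i=0: ✓ (rhs at j=0)
  i=1: ✓ (rhs at j=1)
  i=2: ✓ (rhs at j=2)
  i=3: ✓ (rhs at j=3)
  i=4: ✓ (rhs at j=4)
  i=5: ✓ (rhs at j=5)
  i=6: ✓ (rhs at j=6)
Positions where it holds: {0, 1, 2, 3, 4, 5, 6} → 7.

7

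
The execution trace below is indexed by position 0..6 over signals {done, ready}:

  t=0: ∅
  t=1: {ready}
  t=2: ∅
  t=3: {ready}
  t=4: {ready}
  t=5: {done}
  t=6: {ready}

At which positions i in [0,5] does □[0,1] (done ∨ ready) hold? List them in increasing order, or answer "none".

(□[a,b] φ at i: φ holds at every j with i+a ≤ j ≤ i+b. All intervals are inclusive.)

Evaluate at each i in [0,5]:
  i=0: ✗ (fails at j=0)
  i=1: ✗ (fails at j=2)
  i=2: ✗ (fails at j=2)
  i=3: ✓ (all of [3,4])
  i=4: ✓ (all of [4,5])
  i=5: ✓ (all of [5,6])

3, 4, 5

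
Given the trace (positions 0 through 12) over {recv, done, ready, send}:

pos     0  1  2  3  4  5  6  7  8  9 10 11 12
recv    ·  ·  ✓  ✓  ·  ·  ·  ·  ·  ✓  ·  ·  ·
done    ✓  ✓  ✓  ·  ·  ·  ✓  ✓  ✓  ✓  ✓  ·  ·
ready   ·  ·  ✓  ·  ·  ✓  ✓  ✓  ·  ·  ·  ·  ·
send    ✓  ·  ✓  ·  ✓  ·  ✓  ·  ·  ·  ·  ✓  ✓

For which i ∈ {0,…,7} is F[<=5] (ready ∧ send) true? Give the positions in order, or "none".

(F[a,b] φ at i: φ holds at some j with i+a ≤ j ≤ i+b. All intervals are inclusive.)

0, 1, 2, 3, 4, 5, 6

Evaluate at each i in [0,7]:
  i=0: ✓ (witness j=2)
  i=1: ✓ (witness j=2)
  i=2: ✓ (witness j=2)
  i=3: ✓ (witness j=6)
  i=4: ✓ (witness j=6)
  i=5: ✓ (witness j=6)
  i=6: ✓ (witness j=6)
  i=7: ✗ (none in [7,12])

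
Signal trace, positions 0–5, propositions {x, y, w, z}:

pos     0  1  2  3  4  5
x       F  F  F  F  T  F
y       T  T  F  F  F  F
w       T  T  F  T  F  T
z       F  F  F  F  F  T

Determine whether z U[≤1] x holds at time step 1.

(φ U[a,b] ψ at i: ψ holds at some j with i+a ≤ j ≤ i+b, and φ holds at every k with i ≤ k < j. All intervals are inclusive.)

Need some j in [1,2] with x, and z at every k in [1,j-1].
  j=1: x false.
  j=2: x false.
No j in the window works → until fails.

False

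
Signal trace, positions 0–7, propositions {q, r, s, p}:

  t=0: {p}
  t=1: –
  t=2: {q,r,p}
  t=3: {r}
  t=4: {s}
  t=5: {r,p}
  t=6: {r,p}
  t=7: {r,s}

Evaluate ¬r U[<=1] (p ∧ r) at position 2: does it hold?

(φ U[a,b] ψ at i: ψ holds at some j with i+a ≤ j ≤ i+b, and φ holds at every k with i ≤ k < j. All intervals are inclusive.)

Need some j in [2,3] with (p ∧ r), and ¬r at every k in [2,j-1].
  j=2: (p ∧ r) holds; no prefix to check → satisfied.

Holds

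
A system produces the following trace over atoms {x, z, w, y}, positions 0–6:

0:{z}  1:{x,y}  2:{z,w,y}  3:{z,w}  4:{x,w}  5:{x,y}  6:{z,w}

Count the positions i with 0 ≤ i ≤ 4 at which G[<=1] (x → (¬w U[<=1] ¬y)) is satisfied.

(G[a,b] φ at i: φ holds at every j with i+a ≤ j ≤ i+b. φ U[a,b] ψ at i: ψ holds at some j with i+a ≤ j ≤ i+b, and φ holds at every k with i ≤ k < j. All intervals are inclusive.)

Evaluate at each i in [0,4]:
  i=0: ✗ (fails at j=1)
  i=1: ✗ (fails at j=1)
  i=2: ✓ (all of [2,3])
  i=3: ✓ (all of [3,4])
  i=4: ✓ (all of [4,5])
Positions where it holds: {2, 3, 4} → 3.

3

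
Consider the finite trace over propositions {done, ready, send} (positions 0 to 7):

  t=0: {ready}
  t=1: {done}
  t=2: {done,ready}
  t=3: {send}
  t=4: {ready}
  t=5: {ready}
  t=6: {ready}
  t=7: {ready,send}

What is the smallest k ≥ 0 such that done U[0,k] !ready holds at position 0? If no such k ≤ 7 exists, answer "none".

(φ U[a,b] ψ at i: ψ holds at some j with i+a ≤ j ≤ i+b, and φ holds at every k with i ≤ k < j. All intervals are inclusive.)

Need earliest j ≥ 0 with !ready, and done at every k in [0,j-1].
  j=0: rhs fails.
  j=1: rhs holds but lhs fails at k=0.
  j=2: rhs fails.
  j=3: rhs holds but lhs fails at k=0.
  j=4: rhs fails.
  j=5: rhs fails.
  j=6: rhs fails.
  j=7: rhs fails.
No witness within the range → none.

none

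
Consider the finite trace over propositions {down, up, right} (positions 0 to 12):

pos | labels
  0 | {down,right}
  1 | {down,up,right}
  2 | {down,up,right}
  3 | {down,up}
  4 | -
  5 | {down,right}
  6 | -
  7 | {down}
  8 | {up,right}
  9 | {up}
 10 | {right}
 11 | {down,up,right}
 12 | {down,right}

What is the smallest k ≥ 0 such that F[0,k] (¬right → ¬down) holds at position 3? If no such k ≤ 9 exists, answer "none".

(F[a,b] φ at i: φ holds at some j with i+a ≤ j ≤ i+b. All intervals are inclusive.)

Scan j = 3,4,… for (¬right → ¬down):
  j=3: fails
  j=4: holds
First hit at j=4, so smallest k = 4-3 = 1.

1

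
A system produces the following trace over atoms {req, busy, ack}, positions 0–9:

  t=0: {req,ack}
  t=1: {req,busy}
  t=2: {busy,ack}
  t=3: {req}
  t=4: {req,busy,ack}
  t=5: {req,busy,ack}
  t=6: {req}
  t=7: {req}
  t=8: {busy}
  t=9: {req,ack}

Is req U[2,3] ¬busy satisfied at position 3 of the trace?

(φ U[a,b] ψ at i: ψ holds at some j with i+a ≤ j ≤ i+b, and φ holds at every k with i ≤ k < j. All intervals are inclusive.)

True

Need some j in [5,6] with ¬busy, and req at every k in [3,j-1].
  j=5: ¬busy false.
  j=6: ¬busy holds; req holds at every k in [3,5] → satisfied.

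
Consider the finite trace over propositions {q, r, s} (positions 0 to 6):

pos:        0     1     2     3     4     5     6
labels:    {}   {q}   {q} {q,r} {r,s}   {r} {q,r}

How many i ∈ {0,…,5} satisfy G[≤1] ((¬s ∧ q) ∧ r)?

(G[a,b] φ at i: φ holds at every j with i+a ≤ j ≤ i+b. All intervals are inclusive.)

Evaluate at each i in [0,5]:
  i=0: ✗ (fails at j=0)
  i=1: ✗ (fails at j=1)
  i=2: ✗ (fails at j=2)
  i=3: ✗ (fails at j=4)
  i=4: ✗ (fails at j=4)
  i=5: ✗ (fails at j=5)
Positions where it holds: {} → 0.

0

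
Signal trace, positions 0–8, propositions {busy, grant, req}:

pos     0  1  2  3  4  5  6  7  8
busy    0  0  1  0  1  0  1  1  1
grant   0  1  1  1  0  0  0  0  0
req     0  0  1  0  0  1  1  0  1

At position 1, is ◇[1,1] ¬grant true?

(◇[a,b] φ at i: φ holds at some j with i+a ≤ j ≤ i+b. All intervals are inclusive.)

Check ¬grant at each j in [2,2]:
  j=2: false
No position in the window satisfies it → formula fails.

Does not hold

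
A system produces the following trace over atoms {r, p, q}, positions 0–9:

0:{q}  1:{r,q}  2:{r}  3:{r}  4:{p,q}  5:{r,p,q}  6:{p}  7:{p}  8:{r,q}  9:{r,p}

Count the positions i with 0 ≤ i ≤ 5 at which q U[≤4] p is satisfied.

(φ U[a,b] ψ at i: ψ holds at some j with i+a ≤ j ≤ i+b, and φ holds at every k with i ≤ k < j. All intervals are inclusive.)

2

Evaluate at each i in [0,5]:
  i=0: ✗ (lhs fails at k=2 before rhs at j=4)
  i=1: ✗ (lhs fails at k=2 before rhs at j=4)
  i=2: ✗ (lhs fails at k=2 before rhs at j=4)
  i=3: ✗ (lhs fails at k=3 before rhs at j=4)
  i=4: ✓ (rhs at j=4)
  i=5: ✓ (rhs at j=5)
Positions where it holds: {4, 5} → 2.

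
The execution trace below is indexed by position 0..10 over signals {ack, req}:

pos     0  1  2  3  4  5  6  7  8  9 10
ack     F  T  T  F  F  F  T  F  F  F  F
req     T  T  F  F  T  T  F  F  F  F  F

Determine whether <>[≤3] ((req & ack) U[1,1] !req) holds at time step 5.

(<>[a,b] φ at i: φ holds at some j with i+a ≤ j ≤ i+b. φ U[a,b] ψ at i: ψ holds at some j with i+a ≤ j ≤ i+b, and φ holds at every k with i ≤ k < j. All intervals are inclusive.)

False

Check ((req & ack) U[1,1] !req) at each j in [5,8]:
  j=5: fails
  j=6: fails
  j=7: fails
  j=8: fails
No position in the window satisfies it → formula fails.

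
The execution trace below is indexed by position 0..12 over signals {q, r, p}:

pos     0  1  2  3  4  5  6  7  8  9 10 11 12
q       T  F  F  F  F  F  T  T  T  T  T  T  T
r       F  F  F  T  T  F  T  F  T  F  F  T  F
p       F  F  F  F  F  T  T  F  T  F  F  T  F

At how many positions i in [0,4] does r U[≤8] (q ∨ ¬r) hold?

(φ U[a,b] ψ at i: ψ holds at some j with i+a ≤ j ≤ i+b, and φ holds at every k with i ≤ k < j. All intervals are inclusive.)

Evaluate at each i in [0,4]:
  i=0: ✓ (rhs at j=0)
  i=1: ✓ (rhs at j=1)
  i=2: ✓ (rhs at j=2)
  i=3: ✓ (rhs at j=5; lhs holds on [3,4])
  i=4: ✓ (rhs at j=5; lhs holds on [4,4])
Positions where it holds: {0, 1, 2, 3, 4} → 5.

5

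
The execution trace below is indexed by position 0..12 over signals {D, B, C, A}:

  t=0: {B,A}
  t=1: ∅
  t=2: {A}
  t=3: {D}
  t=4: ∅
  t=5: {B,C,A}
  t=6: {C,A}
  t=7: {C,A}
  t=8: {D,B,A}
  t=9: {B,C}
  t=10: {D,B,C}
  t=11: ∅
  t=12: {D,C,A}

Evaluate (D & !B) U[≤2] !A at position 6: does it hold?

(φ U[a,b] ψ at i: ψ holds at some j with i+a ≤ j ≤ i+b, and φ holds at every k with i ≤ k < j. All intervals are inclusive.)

Need some j in [6,8] with !A, and (D & !B) at every k in [6,j-1].
  j=6: !A false.
  j=7: !A false.
  j=8: !A false.
No j in the window works → until fails.

False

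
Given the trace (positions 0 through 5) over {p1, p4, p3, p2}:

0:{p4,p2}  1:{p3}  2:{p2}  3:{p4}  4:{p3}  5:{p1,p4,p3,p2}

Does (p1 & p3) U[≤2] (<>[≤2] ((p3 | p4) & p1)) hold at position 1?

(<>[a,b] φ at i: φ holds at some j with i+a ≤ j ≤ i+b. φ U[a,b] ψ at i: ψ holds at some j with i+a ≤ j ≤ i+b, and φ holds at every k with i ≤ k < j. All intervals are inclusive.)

Need some j in [1,3] with <>[≤2] ((p3 | p4) & p1), and (p1 & p3) at every k in [1,j-1].
  j=1: <>[≤2] ((p3 | p4) & p1) — fails (none in [1,3]).
  j=2: <>[≤2] ((p3 | p4) & p1) — fails (none in [2,4]).
  j=3: <>[≤2] ((p3 | p4) & p1) holds, but (p1 & p3) fails at k=1 → not this j.
No j in the window works → until fails.

No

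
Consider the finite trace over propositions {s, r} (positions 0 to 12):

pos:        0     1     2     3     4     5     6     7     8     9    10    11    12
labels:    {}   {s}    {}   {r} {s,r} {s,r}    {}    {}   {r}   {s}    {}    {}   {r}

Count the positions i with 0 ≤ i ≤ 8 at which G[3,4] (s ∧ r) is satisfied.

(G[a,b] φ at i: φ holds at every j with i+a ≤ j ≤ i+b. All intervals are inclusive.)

1

Evaluate at each i in [0,8]:
  i=0: ✗ (fails at j=3)
  i=1: ✓ (all of [4,5])
  i=2: ✗ (fails at j=6)
  i=3: ✗ (fails at j=6)
  i=4: ✗ (fails at j=7)
  i=5: ✗ (fails at j=8)
  i=6: ✗ (fails at j=9)
  i=7: ✗ (fails at j=10)
  i=8: ✗ (fails at j=11)
Positions where it holds: {1} → 1.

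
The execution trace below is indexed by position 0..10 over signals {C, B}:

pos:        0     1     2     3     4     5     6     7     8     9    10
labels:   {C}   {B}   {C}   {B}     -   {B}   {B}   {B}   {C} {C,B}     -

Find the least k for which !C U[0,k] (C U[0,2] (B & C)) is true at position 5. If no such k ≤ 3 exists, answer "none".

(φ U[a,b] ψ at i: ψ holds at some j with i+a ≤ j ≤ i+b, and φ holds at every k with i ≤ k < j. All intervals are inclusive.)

Need earliest j ≥ 5 with (C U[0,2] (B & C)), and !C at every k in [5,j-1].
  j=5: rhs fails.
  j=6: rhs fails.
  j=7: rhs fails.
  j=8: rhs holds; lhs holds on [5,7]. k = 3.

3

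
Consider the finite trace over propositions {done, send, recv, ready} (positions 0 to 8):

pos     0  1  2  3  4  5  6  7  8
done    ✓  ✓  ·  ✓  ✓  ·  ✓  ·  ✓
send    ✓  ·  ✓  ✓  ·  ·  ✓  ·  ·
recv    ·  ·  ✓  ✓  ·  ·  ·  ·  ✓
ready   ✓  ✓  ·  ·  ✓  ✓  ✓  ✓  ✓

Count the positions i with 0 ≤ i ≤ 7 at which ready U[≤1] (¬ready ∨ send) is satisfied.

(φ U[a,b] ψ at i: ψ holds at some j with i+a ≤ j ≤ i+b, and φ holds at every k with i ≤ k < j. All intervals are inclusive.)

6

Evaluate at each i in [0,7]:
  i=0: ✓ (rhs at j=0)
  i=1: ✓ (rhs at j=2; lhs holds on [1,1])
  i=2: ✓ (rhs at j=2)
  i=3: ✓ (rhs at j=3)
  i=4: ✗ (no rhs in [4,5])
  i=5: ✓ (rhs at j=6; lhs holds on [5,5])
  i=6: ✓ (rhs at j=6)
  i=7: ✗ (no rhs in [7,8])
Positions where it holds: {0, 1, 2, 3, 5, 6} → 6.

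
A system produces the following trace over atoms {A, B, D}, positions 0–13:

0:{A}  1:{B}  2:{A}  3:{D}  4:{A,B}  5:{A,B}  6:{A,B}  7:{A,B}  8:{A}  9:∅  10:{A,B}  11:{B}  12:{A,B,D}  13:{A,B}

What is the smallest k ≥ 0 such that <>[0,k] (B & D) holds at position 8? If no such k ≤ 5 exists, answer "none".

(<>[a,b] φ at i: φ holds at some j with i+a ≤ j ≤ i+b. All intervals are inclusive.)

Scan j = 8,9,… for (B & D):
  j=8: fails
  j=9: fails
  j=10: fails
  j=11: fails
  j=12: holds
First hit at j=12, so smallest k = 12-8 = 4.

4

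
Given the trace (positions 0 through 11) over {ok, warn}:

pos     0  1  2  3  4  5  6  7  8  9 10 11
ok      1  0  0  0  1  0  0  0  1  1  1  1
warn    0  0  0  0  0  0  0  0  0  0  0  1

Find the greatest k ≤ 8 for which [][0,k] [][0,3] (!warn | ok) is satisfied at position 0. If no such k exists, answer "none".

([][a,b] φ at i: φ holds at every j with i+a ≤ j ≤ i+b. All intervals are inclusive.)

8

[][0,3] (!warn | ok) must hold from j=0 onward; find where it first fails.
  j=0: holds
  j=1: holds
  j=2: holds
  j=3: holds
  j=4: holds
  j=5: holds
  j=6: holds
  j=7: holds
  j=8: holds
Holds through j=8; largest k = 8.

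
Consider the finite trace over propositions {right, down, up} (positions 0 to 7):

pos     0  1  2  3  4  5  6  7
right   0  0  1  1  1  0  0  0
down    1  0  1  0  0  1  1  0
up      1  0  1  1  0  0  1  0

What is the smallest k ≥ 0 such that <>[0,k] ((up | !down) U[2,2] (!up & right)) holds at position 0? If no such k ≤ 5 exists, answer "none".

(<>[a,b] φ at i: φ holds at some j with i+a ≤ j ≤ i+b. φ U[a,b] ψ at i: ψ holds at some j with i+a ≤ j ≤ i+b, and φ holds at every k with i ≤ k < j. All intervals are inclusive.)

Scan j = 0,1,… for ((up | !down) U[2,2] (!up & right)):
  j=0: fails
  j=1: fails
  j=2: holds
First hit at j=2, so smallest k = 2-0 = 2.

2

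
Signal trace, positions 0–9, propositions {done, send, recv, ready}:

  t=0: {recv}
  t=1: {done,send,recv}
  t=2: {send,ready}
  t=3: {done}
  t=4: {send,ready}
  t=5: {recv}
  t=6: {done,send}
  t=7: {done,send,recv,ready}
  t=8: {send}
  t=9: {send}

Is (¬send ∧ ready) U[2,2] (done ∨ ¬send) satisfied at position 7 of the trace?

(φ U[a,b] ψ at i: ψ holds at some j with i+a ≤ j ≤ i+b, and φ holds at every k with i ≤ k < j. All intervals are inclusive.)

Need some j in [9,9] with (done ∨ ¬send), and (¬send ∧ ready) at every k in [7,j-1].
  j=9: (done ∨ ¬send) false.
No j in the window works → until fails.

Does not hold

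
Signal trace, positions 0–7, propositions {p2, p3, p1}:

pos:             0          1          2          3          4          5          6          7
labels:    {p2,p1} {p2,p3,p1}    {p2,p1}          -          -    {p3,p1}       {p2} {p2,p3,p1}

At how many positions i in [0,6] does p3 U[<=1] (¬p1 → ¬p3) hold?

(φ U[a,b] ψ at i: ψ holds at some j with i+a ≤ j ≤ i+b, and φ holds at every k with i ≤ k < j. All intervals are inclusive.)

7

Evaluate at each i in [0,6]:
  i=0: ✓ (rhs at j=0)
  i=1: ✓ (rhs at j=1)
  i=2: ✓ (rhs at j=2)
  i=3: ✓ (rhs at j=3)
  i=4: ✓ (rhs at j=4)
  i=5: ✓ (rhs at j=5)
  i=6: ✓ (rhs at j=6)
Positions where it holds: {0, 1, 2, 3, 4, 5, 6} → 7.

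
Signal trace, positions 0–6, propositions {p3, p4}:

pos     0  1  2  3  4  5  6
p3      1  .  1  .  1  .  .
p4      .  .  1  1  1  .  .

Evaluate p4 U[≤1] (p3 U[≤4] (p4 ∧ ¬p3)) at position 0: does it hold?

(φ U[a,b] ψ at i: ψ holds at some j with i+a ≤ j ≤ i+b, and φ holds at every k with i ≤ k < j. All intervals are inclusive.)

No

Need some j in [0,1] with (p3 U[≤4] (p4 ∧ ¬p3)), and p4 at every k in [0,j-1].
  j=0: (p3 U[≤4] (p4 ∧ ¬p3)) — fails.
  j=1: (p3 U[≤4] (p4 ∧ ¬p3)) — fails.
No j in the window works → until fails.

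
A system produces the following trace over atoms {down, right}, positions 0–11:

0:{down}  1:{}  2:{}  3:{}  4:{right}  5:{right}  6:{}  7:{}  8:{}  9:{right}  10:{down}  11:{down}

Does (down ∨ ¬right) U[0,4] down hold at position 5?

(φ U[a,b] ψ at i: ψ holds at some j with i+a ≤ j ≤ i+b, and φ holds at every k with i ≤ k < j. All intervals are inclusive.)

No

Need some j in [5,9] with down, and (down ∨ ¬right) at every k in [5,j-1].
  j=5: down false.
  j=6: down false.
  j=7: down false.
  j=8: down false.
  j=9: down false.
No j in the window works → until fails.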